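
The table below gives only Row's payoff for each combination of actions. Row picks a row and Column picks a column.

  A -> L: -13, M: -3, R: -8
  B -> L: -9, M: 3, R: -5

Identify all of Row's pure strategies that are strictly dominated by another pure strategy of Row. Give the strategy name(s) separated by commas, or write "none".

A

A: dominated, since B does at least as well everywhere (L: -9>-13, M: 3>-3, R: -5>-8).
B: no other strategy beats it everywhere (A at L (-9>-13)).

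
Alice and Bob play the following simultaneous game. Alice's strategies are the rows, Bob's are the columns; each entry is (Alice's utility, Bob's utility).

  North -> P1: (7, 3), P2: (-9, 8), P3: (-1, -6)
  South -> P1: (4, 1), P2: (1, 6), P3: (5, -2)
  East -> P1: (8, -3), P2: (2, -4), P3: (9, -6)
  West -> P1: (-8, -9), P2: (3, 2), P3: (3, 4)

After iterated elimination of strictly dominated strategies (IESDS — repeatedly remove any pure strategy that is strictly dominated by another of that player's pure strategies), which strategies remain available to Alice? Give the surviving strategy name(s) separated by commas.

For Alice, East strictly dominates North on the remaining columns (P1: 8>7, P2: 2>-9, P3: 9>-1); eliminate North.
Row South is eliminated: East beats it against every remaining column (P1: 8>4, P2: 2>1, P3: 9>5).
Among the remaining strategies, none is strictly dominated by another pure strategy of the same player, so the elimination stops.
Surviving strategies — Alice: {East, West}; Bob: {P1, P2, P3}.

East, West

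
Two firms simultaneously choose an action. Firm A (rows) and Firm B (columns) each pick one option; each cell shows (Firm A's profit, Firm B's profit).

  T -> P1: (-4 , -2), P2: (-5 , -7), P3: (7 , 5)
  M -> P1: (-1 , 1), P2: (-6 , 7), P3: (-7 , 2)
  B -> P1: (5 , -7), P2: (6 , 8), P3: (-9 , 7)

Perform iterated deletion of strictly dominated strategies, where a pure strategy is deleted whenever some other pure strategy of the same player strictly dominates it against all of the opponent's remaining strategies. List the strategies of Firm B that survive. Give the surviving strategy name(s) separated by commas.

Column P1 is eliminated: P3 beats it against every remaining row (T: 5>-2, M: 2>1, B: 7>-7).
Row M is eliminated: T beats it against every remaining column (P2: -5>-6, P3: 7>-7).
Among the remaining strategies, none is strictly dominated by another pure strategy of the same player, so the elimination stops.
Surviving strategies — Firm A: {T, B}; Firm B: {P2, P3}.

P2, P3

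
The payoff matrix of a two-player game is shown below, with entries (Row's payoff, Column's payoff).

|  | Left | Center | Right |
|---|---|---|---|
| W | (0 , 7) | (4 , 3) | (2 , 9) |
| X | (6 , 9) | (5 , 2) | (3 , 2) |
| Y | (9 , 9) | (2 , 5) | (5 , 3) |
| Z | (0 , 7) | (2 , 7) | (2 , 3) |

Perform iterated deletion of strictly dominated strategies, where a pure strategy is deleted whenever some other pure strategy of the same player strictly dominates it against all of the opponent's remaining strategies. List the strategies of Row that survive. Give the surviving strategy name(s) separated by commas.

Y

Row's strategy W is strictly dominated by X (Left: 6>0, Center: 5>4, Right: 3>2) and is removed.
Row Z is eliminated: X beats it against every remaining column (Left: 6>0, Center: 5>2, Right: 3>2).
Column's strategy Center is strictly dominated by Left (X: 9>2, Y: 9>5) and is removed.
For Row, Y strictly dominates X on the remaining columns (Left: 9>6, Right: 5>3); eliminate X.
Column's strategy Right is strictly dominated by Left (Y: 9>3) and is removed.
Among the remaining strategies, none is strictly dominated by another pure strategy of the same player, so the elimination stops.
Surviving strategies — Row: {Y}; Column: {Left}.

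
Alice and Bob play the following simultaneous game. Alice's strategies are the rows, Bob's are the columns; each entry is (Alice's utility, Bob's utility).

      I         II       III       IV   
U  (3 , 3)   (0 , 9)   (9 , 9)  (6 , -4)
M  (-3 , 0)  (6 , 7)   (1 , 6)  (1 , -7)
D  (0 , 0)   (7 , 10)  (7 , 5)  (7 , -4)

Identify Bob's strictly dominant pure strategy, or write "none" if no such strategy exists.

I fails to dominate II at U (3<9).
II fails to dominate III at U (9=9).
III fails to dominate II at U (9=9).
IV fails to dominate I at U (-4<3).
No single strategy dominates all the others.

none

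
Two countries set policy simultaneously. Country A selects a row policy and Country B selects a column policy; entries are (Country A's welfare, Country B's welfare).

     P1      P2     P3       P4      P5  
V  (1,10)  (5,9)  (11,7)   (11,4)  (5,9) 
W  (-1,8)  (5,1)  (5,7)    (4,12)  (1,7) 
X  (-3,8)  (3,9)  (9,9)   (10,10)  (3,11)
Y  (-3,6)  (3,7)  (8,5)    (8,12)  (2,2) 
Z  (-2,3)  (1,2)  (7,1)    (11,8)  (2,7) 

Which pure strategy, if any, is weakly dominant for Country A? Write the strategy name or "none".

V

V vs W: P1: 1>-1, P2: 5=5, P3: 11>5, P4: 11>4, P5: 5>1.
V vs X: P1: 1>-3, P2: 5>3, P3: 11>9, P4: 11>10, P5: 5>3.
V vs Y: P1: 1>-3, P2: 5>3, P3: 11>8, P4: 11>8, P5: 5>2.
V vs Z: P1: 1>-2, P2: 5>1, P3: 11>7, P4: 11=11, P5: 5>2.
V is at least as good as every other strategy against every opponent action, so it is weakly dominant.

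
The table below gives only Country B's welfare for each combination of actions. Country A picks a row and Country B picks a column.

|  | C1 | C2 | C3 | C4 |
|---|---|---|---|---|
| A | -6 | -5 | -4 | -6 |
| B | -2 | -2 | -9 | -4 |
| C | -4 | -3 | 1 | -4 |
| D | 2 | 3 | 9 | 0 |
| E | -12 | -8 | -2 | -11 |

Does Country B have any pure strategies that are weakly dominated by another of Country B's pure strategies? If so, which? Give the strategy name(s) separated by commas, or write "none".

C1 is weakly dominated by C2 (A: -5>-6, B: -2=-2, C: -3>-4, D: 3>2, E: -8>-12).
Nothing dominates C2: C1 at A (-5>-6); C3 at B (-2>-9); C4 at A (-5>-6).
Nothing dominates C3: C1 at A (-4>-6); C2 at A (-4>-5); C4 at A (-4>-6).
C4 is weakly dominated by C2 (A: -5>-6, B: -2>-4, C: -3>-4, D: 3>0, E: -8>-11).

C1, C4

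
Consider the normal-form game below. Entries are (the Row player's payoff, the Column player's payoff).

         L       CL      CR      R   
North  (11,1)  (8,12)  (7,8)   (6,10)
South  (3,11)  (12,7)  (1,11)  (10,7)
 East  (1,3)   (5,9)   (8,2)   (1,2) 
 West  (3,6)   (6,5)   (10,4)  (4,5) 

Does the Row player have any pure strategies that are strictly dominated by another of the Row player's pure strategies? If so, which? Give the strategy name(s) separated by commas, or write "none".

North: no other strategy beats it everywhere (South at L (11>3); East at L (11>1); West at L (11>3)).
Nothing dominates South: North at CL (12>8); East at L (3>1); West at L (3=3).
East: dominated, since West does at least as well everywhere (L: 3>1, CL: 6>5, CR: 10>8, R: 4>1).
West is not dominated — it holds its own against North at CR (10>7); South at L (3=3); East at L (3>1).

East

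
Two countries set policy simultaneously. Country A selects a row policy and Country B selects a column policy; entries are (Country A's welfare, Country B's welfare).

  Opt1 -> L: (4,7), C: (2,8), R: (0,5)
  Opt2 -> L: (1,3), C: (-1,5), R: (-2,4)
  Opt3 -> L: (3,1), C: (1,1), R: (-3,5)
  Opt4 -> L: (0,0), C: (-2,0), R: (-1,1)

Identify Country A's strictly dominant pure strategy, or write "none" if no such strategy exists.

Opt1

Opt1 vs Opt2: L: 4>1, C: 2>-1, R: 0>-2.
Opt1 vs Opt3: L: 4>3, C: 2>1, R: 0>-3.
Opt1 vs Opt4: L: 4>0, C: 2>-2, R: 0>-1.
Opt1 strictly beats every other strategy against every opponent action, so it is strictly dominant.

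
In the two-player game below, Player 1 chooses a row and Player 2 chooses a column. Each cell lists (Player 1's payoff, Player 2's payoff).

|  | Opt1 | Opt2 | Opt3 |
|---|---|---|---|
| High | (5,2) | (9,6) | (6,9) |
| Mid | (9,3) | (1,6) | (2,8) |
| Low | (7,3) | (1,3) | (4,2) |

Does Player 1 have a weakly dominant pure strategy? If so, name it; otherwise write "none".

none

High fails to dominate Mid at Opt1 (5<9).
Mid fails to dominate High at Opt2 (1<9).
Low fails to dominate High at Opt2 (1<9).
No single strategy dominates all the others.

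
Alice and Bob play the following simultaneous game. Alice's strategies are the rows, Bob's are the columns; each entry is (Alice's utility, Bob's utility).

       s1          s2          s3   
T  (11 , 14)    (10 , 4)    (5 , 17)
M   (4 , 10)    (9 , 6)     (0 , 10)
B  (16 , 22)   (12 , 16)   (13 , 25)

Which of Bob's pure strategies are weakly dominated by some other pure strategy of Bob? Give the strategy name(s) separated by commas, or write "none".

s1 is weakly dominated by s3 (T: 17>14, M: 10=10, B: 25>22).
s2 is weakly dominated by s1 (T: 14>4, M: 10>6, B: 22>16).
s3: no other strategy beats it everywhere (s1 at T (17>14); s2 at T (17>4)).

s1, s2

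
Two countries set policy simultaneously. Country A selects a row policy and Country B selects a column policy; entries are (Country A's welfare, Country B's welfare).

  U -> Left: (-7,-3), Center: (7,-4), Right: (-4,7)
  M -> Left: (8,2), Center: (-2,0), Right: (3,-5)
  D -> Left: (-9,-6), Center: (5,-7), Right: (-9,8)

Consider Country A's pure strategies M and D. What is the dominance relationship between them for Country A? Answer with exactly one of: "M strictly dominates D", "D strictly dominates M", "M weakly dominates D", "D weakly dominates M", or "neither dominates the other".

neither dominates the other

M's payoffs vs D's, by Country B's action — Left: 8>-9, Center: -2<5, Right: 3>-9.
M does better at Left, Right but worse at Center; neither strategy dominates the other.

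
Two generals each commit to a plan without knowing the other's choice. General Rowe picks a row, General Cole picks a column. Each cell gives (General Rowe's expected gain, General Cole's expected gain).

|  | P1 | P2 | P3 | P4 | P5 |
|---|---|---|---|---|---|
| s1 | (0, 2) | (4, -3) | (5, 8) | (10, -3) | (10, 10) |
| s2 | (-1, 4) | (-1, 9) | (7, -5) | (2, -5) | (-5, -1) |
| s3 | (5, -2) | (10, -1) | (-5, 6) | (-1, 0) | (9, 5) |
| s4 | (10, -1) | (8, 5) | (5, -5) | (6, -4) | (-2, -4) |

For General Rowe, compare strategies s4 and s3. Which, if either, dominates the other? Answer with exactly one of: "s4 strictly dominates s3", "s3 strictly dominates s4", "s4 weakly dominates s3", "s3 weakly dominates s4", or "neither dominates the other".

s4's payoffs vs s3's, by General Cole's action — P1: 10>5, P2: 8<10, P3: 5>-5, P4: 6>-1, P5: -2<9.
s4 does better at P1, P3, P4 but worse at P2, P5; neither strategy dominates the other.

neither dominates the other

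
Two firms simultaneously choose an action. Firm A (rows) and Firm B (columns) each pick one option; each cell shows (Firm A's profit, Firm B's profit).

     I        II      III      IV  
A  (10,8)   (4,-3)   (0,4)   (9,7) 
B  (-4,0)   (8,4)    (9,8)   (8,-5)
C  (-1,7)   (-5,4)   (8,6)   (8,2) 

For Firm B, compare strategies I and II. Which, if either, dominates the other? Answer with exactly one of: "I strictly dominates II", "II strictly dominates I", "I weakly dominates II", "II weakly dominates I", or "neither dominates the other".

Compare I to II across each opponent action: A: 8>-3, B: 0<4, C: 7>4.
I does better at A, C but worse at B; neither strategy dominates the other.

neither dominates the other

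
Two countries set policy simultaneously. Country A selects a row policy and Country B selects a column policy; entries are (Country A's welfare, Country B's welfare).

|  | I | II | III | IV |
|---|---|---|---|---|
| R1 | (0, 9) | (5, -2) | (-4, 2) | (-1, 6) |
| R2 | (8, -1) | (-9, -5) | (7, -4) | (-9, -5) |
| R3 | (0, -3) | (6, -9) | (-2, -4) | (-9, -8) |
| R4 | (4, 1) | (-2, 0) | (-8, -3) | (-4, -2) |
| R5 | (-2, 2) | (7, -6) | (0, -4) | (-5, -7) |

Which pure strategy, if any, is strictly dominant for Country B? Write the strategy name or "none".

I vs II: R1: 9>-2, R2: -1>-5, R3: -3>-9, R4: 1>0, R5: 2>-6.
I vs III: R1: 9>2, R2: -1>-4, R3: -3>-4, R4: 1>-3, R5: 2>-4.
I vs IV: R1: 9>6, R2: -1>-5, R3: -3>-8, R4: 1>-2, R5: 2>-7.
I strictly beats every other strategy against every opponent action, so it is strictly dominant.

I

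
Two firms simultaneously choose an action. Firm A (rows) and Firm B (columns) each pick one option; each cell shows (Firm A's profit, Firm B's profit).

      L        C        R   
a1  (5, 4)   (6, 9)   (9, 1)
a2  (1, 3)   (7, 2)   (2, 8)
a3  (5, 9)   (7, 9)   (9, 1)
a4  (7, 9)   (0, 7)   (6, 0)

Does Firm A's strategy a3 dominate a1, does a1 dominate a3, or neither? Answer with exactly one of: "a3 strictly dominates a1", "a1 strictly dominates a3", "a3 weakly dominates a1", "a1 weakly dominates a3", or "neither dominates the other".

a3 weakly dominates a1

a3's payoffs vs a1's, by Firm B's action — L: 5=5, C: 7>6, R: 9=9.
a3 is at least as good everywhere and strictly better somewhere (tied only at L, R), so a3 weakly but not strictly dominates a1.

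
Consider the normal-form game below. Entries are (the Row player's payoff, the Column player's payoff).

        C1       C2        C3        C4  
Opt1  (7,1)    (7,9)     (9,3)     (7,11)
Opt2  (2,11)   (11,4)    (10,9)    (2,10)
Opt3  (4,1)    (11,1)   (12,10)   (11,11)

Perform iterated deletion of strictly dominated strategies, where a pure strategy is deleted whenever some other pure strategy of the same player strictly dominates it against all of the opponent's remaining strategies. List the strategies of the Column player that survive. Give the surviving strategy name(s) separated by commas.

C4

For the Column player, C4 strictly dominates C2 on the remaining rows (Opt1: 11>9, Opt2: 10>4, Opt3: 11>1); eliminate C2.
Row Opt2 is eliminated: Opt3 beats it against every remaining column (C1: 4>2, C3: 12>10, C4: 11>2).
The Column player's strategy C1 is strictly dominated by C3 (Opt1: 3>1, Opt3: 10>1) and is removed.
For the Row player, Opt3 strictly dominates Opt1 on the remaining columns (C3: 12>9, C4: 11>7); eliminate Opt1.
The Column player's strategy C3 is strictly dominated by C4 (Opt3: 11>10) and is removed.
Among the remaining strategies, none is strictly dominated by another pure strategy of the same player, so the elimination stops.
Surviving strategies — the Row player: {Opt3}; the Column player: {C4}.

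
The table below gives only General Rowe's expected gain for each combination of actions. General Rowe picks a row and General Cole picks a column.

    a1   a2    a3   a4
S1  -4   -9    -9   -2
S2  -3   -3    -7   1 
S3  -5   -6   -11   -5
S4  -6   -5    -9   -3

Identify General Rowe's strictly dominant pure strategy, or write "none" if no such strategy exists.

S2

S2 vs S1: a1: -3>-4, a2: -3>-9, a3: -7>-9, a4: 1>-2.
S2 vs S3: a1: -3>-5, a2: -3>-6, a3: -7>-11, a4: 1>-5.
S2 vs S4: a1: -3>-6, a2: -3>-5, a3: -7>-9, a4: 1>-3.
S2 strictly beats every other strategy against every opponent action, so it is strictly dominant.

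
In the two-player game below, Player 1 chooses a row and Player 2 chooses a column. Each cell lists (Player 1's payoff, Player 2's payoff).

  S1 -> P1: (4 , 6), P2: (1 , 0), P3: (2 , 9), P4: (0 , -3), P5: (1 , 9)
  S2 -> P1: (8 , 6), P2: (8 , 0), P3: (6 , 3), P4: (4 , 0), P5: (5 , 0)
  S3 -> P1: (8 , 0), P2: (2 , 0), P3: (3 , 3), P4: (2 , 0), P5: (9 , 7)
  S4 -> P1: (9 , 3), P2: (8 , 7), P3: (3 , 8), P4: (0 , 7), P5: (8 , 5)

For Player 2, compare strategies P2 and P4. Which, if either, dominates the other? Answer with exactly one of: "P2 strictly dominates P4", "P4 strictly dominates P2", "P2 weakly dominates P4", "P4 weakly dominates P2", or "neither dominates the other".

Compare P2 to P4 across every action of Player 1: S1: 0>-3, S2: 0=0, S3: 0=0, S4: 7=7.
P2 is at least as good everywhere and strictly better somewhere (tied only at S2, S3, S4), so P2 weakly but not strictly dominates P4.

P2 weakly dominates P4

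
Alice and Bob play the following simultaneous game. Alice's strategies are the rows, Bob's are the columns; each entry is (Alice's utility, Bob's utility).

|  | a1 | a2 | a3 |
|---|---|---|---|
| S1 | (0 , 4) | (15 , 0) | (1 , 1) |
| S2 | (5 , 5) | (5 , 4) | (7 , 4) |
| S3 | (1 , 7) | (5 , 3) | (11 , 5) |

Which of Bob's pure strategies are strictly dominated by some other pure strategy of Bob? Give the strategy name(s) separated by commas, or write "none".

a2, a3

Nothing dominates a1: a2 at S1 (4>0); a3 at S1 (4>1).
a1 strictly dominates a2 — S1: 4>0, S2: 5>4, S3: 7>3.
a3: dominated, since a1 does at least as well everywhere (S1: 4>1, S2: 5>4, S3: 7>5).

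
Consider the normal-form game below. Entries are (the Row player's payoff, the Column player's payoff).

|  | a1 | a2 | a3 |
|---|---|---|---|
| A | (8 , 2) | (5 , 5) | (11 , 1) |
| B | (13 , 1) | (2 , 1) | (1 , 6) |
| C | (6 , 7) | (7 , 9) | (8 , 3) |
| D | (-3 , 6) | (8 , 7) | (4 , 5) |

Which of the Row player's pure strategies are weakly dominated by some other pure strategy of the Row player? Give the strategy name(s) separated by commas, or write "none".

none

A: no other strategy beats it everywhere (B at a2 (5>2); C at a1 (8>6); D at a1 (8>-3)).
B is not dominated — it holds its own against A at a1 (13>8); C at a1 (13>6); D at a1 (13>-3).
Nothing dominates C: A at a2 (7>5); B at a2 (7>2); D at a1 (6>-3).
Nothing dominates D: A at a2 (8>5); B at a2 (8>2); C at a2 (8>7).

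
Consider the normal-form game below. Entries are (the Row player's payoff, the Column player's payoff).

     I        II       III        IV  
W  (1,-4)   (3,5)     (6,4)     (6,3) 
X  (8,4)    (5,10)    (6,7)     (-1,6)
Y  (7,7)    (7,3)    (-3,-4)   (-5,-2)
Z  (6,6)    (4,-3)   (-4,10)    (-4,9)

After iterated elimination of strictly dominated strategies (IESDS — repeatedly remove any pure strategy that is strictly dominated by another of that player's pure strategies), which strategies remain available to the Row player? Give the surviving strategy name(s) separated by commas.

For the Row player, X strictly dominates Z on the remaining columns (I: 8>6, II: 5>4, III: 6>-4, IV: -1>-4); eliminate Z.
Column III is eliminated: II beats it against every remaining row (W: 5>4, X: 10>7, Y: 3>-4).
Column IV is eliminated: II beats it against every remaining row (W: 5>3, X: 10>6, Y: 3>-2).
The Row player's strategy W is strictly dominated by X (I: 8>1, II: 5>3) and is removed.
Among the remaining strategies, none is strictly dominated by another pure strategy of the same player, so the elimination stops.
Surviving strategies — the Row player: {X, Y}; the Column player: {I, II}.

X, Y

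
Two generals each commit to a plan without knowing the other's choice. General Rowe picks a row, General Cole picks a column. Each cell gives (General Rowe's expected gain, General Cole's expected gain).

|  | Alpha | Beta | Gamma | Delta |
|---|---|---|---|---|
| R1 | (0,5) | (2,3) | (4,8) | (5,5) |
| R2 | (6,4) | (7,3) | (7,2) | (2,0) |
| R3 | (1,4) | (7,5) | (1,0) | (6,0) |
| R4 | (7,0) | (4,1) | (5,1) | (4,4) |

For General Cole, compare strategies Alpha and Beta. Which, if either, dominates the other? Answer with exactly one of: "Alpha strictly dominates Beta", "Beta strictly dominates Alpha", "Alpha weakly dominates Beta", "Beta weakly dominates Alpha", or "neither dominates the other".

Compare Alpha to Beta across each opponent action: R1: 5>3, R2: 4>3, R3: 4<5, R4: 0<1.
Alpha does better at R1, R2 but worse at R3, R4; neither strategy dominates the other.

neither dominates the other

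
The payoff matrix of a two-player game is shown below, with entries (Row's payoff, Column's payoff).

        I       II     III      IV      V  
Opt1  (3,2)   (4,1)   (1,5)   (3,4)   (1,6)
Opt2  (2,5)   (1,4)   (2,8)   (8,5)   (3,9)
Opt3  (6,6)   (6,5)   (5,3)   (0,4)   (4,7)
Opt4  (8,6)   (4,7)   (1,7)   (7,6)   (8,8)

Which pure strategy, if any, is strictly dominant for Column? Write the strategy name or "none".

V

V vs I: Opt1: 6>2, Opt2: 9>5, Opt3: 7>6, Opt4: 8>6.
V vs II: Opt1: 6>1, Opt2: 9>4, Opt3: 7>5, Opt4: 8>7.
V vs III: Opt1: 6>5, Opt2: 9>8, Opt3: 7>3, Opt4: 8>7.
V vs IV: Opt1: 6>4, Opt2: 9>5, Opt3: 7>4, Opt4: 8>6.
V strictly beats every other strategy against every opponent action, so it is strictly dominant.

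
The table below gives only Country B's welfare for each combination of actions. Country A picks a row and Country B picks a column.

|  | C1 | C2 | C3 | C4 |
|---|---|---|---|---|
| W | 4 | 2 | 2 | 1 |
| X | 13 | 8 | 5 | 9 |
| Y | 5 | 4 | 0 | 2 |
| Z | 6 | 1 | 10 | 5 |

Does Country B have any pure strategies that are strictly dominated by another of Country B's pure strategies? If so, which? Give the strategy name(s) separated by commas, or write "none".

C2, C4

Nothing dominates C1: C2 at W (4>2); C3 at W (4>2); C4 at W (4>1).
C2: dominated, since C1 does at least as well everywhere (W: 4>2, X: 13>8, Y: 5>4, Z: 6>1).
Nothing dominates C3: C1 at Z (10>6); C2 at W (2=2); C4 at W (2>1).
C4 is strictly dominated by C1 (W: 4>1, X: 13>9, Y: 5>2, Z: 6>5).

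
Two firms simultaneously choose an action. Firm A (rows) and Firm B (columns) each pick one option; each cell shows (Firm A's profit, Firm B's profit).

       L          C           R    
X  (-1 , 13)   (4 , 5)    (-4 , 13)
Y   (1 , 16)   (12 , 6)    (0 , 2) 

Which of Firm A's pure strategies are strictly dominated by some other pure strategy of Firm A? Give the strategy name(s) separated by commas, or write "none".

X: dominated, since Y does at least as well everywhere (L: 1>-1, C: 12>4, R: 0>-4).
Y is not dominated — it holds its own against X at L (1>-1).

X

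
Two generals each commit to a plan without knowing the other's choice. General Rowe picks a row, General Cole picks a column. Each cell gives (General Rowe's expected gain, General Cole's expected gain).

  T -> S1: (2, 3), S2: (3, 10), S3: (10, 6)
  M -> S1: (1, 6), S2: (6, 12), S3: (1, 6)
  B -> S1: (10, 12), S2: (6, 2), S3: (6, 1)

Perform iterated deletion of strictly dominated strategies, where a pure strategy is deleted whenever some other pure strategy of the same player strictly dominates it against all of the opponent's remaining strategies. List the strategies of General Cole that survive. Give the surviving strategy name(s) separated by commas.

S1, S2

General Cole's strategy S3 is strictly dominated by S2 (T: 10>6, M: 12>6, B: 2>1) and is removed.
For General Rowe, B strictly dominates T on the remaining columns (S1: 10>2, S2: 6>3); eliminate T.
Among the remaining strategies, none is strictly dominated by another pure strategy of the same player, so the elimination stops.
Surviving strategies — General Rowe: {M, B}; General Cole: {S1, S2}.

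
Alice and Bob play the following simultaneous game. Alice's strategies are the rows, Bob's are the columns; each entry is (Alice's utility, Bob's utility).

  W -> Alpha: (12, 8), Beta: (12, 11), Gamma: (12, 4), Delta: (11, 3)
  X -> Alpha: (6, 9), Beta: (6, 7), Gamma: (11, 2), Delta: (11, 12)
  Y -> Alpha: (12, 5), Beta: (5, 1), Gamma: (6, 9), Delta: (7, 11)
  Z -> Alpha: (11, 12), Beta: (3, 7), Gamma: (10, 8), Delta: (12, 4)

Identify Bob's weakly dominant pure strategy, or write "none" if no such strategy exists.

Alpha fails to dominate Beta at W (8<11).
Beta fails to dominate Alpha at X (7<9).
Gamma fails to dominate Alpha at W (4<8).
Delta fails to dominate Alpha at W (3<8).
No single strategy dominates all the others.

none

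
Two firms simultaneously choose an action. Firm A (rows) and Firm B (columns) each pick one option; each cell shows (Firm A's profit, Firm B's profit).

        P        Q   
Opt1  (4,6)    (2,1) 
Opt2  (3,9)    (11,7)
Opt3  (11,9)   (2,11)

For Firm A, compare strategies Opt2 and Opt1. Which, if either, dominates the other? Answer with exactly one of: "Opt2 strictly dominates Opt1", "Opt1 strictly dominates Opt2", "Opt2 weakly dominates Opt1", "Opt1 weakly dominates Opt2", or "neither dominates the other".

neither dominates the other

Opt2's payoffs vs Opt1's, by Firm B's action — P: 3<4, Q: 11>2.
Opt2 does better at Q but worse at P; neither strategy dominates the other.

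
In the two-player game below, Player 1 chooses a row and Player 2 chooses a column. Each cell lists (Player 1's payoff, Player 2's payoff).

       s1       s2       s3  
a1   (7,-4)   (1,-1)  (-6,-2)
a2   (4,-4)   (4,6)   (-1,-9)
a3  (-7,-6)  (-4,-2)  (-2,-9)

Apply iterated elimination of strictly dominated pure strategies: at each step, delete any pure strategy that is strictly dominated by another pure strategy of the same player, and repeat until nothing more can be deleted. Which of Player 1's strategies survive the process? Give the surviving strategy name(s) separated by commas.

Player 1's strategy a3 is strictly dominated by a2 (s1: 4>-7, s2: 4>-4, s3: -1>-2) and is removed.
For Player 2, s2 strictly dominates s1 on the remaining rows (a1: -1>-4, a2: 6>-4); eliminate s1.
For Player 1, a2 strictly dominates a1 on the remaining columns (s2: 4>1, s3: -1>-6); eliminate a1.
Column s3 is eliminated: s2 beats it against every remaining row (a2: 6>-9).
Among the remaining strategies, none is strictly dominated by another pure strategy of the same player, so the elimination stops.
Surviving strategies — Player 1: {a2}; Player 2: {s2}.

a2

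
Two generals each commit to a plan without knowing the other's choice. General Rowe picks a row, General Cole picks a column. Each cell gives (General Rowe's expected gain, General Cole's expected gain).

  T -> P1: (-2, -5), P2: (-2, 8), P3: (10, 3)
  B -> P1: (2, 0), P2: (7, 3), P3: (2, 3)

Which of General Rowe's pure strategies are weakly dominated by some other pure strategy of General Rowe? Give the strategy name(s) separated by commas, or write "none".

T is not dominated — it holds its own against B at P3 (10>2).
Nothing dominates B: T at P1 (2>-2).

none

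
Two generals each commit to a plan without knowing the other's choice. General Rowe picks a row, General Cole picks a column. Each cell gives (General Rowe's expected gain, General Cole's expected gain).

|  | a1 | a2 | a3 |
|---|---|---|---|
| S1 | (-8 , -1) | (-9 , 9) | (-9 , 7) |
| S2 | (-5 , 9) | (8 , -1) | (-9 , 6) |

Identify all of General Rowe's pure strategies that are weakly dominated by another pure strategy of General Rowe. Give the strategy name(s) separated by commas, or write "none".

S1 is weakly dominated by S2 (a1: -5>-8, a2: 8>-9, a3: -9=-9).
S2: no other strategy beats it everywhere (S1 at a1 (-5>-8)).

S1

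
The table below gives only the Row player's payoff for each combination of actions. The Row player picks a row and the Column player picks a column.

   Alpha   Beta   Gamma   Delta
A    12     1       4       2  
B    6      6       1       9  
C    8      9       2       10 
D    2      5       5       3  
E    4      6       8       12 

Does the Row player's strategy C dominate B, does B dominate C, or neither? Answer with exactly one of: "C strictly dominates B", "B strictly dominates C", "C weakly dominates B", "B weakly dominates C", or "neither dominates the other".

C strictly dominates B

Compare C to B across each opponent action: Alpha: 8>6, Beta: 9>6, Gamma: 2>1, Delta: 10>9.
Every comparison favours C, so C strictly dominates B.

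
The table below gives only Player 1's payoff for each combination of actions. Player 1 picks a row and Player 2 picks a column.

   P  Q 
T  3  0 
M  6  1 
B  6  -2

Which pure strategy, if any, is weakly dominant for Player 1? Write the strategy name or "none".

M vs T: P: 6>3, Q: 1>0.
M vs B: P: 6=6, Q: 1>-2.
M is at least as good as every other strategy against every opponent action, so it is weakly dominant.

M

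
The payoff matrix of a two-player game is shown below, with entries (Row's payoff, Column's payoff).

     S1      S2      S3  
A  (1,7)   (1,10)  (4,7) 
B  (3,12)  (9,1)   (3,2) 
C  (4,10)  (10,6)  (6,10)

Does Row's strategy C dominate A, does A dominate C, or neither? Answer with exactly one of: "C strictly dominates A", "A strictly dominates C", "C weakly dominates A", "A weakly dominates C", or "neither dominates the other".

C's payoffs vs A's, by Column's action — S1: 4>1, S2: 10>1, S3: 6>4.
Every comparison favours C, so C strictly dominates A.

C strictly dominates A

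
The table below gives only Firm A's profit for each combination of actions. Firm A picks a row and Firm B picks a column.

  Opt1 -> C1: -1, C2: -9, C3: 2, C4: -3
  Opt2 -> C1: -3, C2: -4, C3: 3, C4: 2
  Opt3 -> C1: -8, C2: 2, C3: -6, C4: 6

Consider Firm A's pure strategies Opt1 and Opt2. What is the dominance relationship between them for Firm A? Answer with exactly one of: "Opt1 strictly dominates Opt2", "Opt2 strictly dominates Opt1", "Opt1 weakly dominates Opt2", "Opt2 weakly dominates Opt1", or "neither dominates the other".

neither dominates the other

Opt1's payoffs vs Opt2's, by Firm B's action — C1: -1>-3, C2: -9<-4, C3: 2<3, C4: -3<2.
Opt1 does better at C1 but worse at C2, C3, C4; neither strategy dominates the other.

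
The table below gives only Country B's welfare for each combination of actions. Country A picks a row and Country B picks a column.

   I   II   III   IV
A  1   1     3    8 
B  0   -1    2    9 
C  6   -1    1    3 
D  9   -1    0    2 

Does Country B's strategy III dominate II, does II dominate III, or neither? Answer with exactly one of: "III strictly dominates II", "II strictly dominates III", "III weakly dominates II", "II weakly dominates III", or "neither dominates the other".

III's payoffs vs II's, by Country A's action — A: 3>1, B: 2>-1, C: 1>-1, D: 0>-1.
III gives a strictly higher payoff against each choice by Country A, so III strictly dominates II.

III strictly dominates II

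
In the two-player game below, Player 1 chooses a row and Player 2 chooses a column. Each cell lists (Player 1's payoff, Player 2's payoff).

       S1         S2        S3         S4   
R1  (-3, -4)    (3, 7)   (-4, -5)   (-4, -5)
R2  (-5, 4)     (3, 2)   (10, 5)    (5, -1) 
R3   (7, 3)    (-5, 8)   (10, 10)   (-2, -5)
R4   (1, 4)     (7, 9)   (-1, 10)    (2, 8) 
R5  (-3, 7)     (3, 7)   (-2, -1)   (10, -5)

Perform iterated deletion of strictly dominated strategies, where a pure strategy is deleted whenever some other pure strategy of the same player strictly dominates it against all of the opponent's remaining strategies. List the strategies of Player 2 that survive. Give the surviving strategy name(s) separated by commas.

S3

For Player 1, R4 strictly dominates R1 on the remaining columns (S1: 1>-3, S2: 7>3, S3: -1>-4, S4: 2>-4); eliminate R1.
Column S4 is eliminated: S2 beats it against every remaining row (R2: 2>-1, R3: 8>-5, R4: 9>8, R5: 7>-5).
Row R5 is eliminated: R4 beats it against every remaining column (S1: 1>-3, S2: 7>3, S3: -1>-2).
Column S1 is eliminated: S3 beats it against every remaining row (R2: 5>4, R3: 10>3, R4: 10>4).
Player 2's strategy S2 is strictly dominated by S3 (R2: 5>2, R3: 10>8, R4: 10>9) and is removed.
Player 1's strategy R4 is strictly dominated by R2 (S3: 10>-1) and is removed.
Among the remaining strategies, none is strictly dominated by another pure strategy of the same player, so the elimination stops.
Surviving strategies — Player 1: {R2, R3}; Player 2: {S3}.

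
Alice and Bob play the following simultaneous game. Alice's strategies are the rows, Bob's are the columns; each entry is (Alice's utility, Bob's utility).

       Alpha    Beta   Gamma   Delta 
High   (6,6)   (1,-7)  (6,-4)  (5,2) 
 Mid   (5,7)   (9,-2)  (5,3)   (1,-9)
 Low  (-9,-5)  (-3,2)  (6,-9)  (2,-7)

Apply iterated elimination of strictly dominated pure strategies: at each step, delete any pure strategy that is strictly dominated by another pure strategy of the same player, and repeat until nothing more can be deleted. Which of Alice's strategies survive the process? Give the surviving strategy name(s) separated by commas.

High

For Bob, Alpha strictly dominates Gamma on the remaining rows (High: 6>-4, Mid: 7>3, Low: -5>-9); eliminate Gamma.
For Alice, High strictly dominates Low on the remaining columns (Alpha: 6>-9, Beta: 1>-3, Delta: 5>2); eliminate Low.
Bob's strategy Beta is strictly dominated by Alpha (High: 6>-7, Mid: 7>-2) and is removed.
Row Mid is eliminated: High beats it against every remaining column (Alpha: 6>5, Delta: 5>1).
For Bob, Alpha strictly dominates Delta on the remaining rows (High: 6>2); eliminate Delta.
Among the remaining strategies, none is strictly dominated by another pure strategy of the same player, so the elimination stops.
Surviving strategies — Alice: {High}; Bob: {Alpha}.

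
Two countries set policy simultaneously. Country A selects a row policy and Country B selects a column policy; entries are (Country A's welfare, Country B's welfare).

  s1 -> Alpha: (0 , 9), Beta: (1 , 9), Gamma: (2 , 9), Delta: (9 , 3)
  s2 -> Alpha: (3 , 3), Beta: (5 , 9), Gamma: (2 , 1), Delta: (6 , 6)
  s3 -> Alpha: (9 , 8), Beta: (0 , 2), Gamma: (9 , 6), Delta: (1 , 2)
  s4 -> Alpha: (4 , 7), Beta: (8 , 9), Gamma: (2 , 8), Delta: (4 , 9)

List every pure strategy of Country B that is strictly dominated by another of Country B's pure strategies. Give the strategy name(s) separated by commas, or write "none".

Alpha: no other strategy beats it everywhere (Beta at s1 (9=9); Gamma at s1 (9=9); Delta at s1 (9>3)).
Beta: no other strategy beats it everywhere (Alpha at s1 (9=9); Gamma at s1 (9=9); Delta at s1 (9>3)).
Gamma is not dominated — it holds its own against Alpha at s1 (9=9); Beta at s1 (9=9); Delta at s1 (9>3).
Delta: no other strategy beats it everywhere (Alpha at s2 (6>3); Beta at s3 (2=2); Gamma at s2 (6>1)).

none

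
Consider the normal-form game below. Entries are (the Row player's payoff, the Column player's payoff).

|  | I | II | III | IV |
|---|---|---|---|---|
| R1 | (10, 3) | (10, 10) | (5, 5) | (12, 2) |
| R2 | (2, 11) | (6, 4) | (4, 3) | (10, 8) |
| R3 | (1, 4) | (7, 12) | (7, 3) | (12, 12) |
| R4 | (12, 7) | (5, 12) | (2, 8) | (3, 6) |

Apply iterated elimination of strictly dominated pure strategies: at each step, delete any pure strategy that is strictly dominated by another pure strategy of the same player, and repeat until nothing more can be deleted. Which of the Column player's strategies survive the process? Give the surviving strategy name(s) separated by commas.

The Row player's strategy R2 is strictly dominated by R1 (I: 10>2, II: 10>6, III: 5>4, IV: 12>10) and is removed.
Column I is eliminated: II beats it against every remaining row (R1: 10>3, R3: 12>4, R4: 12>7).
For the Row player, R1 strictly dominates R4 on the remaining columns (II: 10>5, III: 5>2, IV: 12>3); eliminate R4.
Column III is eliminated: II beats it against every remaining row (R1: 10>5, R3: 12>3).
Among the remaining strategies, none is strictly dominated by another pure strategy of the same player, so the elimination stops.
Surviving strategies — the Row player: {R1, R3}; the Column player: {II, IV}.

II, IV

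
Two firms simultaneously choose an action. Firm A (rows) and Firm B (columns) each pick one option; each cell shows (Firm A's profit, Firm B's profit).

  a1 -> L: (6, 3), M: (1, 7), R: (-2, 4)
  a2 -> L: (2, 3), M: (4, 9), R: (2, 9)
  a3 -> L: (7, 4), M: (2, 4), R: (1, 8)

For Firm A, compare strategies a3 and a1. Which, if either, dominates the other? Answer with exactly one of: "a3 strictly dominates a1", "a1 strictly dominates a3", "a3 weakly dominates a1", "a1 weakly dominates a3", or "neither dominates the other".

a3 strictly dominates a1

Compare a3 to a1 across each opponent action: L: 7>6, M: 2>1, R: 1>-2.
a3 gives a strictly higher payoff against each opponent action, so a3 strictly dominates a1.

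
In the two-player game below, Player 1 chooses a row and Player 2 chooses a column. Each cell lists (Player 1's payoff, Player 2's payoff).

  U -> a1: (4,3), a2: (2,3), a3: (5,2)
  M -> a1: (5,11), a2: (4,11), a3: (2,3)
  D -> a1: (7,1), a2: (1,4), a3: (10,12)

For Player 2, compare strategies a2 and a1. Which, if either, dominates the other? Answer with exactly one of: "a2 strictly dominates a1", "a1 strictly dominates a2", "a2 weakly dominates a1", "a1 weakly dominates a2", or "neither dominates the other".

Compare a2 to a1 across each choice by Player 1: U: 3=3, M: 11=11, D: 4>1.
a2 is at least as good everywhere and strictly better somewhere (tied only at U, M), so a2 weakly but not strictly dominates a1.

a2 weakly dominates a1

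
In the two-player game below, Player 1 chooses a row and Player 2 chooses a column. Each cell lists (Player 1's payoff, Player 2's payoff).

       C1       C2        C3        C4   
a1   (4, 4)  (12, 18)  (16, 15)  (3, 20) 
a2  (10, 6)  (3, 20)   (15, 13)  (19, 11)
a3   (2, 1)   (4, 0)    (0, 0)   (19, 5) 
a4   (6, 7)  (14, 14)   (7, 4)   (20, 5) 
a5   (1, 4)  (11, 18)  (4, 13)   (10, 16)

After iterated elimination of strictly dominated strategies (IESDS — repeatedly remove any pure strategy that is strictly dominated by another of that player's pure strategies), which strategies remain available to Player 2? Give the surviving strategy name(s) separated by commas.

C2

Row a3 is eliminated: a4 beats it against every remaining column (C1: 6>2, C2: 14>4, C3: 7>0, C4: 20>19).
For Player 1, a4 strictly dominates a5 on the remaining columns (C1: 6>1, C2: 14>11, C3: 7>4, C4: 20>10); eliminate a5.
Column C1 is eliminated: C2 beats it against every remaining row (a1: 18>4, a2: 20>6, a4: 14>7).
For Player 2, C2 strictly dominates C3 on the remaining rows (a1: 18>15, a2: 20>13, a4: 14>4); eliminate C3.
Player 1's strategy a1 is strictly dominated by a4 (C2: 14>12, C4: 20>3) and is removed.
For Player 1, a4 strictly dominates a2 on the remaining columns (C2: 14>3, C4: 20>19); eliminate a2.
Column C4 is eliminated: C2 beats it against every remaining row (a4: 14>5).
Among the remaining strategies, none is strictly dominated by another pure strategy of the same player, so the elimination stops.
Surviving strategies — Player 1: {a4}; Player 2: {C2}.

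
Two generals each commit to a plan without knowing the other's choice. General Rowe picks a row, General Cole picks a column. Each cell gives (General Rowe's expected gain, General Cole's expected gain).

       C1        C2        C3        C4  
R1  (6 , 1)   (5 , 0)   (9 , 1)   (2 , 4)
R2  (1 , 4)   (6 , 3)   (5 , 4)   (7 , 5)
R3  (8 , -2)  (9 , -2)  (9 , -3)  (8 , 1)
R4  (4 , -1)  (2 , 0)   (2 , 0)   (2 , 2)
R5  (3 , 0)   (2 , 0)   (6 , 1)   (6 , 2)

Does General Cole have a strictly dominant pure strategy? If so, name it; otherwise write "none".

C4

C4 vs C1: R1: 4>1, R2: 5>4, R3: 1>-2, R4: 2>-1, R5: 2>0.
C4 vs C2: R1: 4>0, R2: 5>3, R3: 1>-2, R4: 2>0, R5: 2>0.
C4 vs C3: R1: 4>1, R2: 5>4, R3: 1>-3, R4: 2>0, R5: 2>1.
C4 strictly beats every other strategy against every opponent action, so it is strictly dominant.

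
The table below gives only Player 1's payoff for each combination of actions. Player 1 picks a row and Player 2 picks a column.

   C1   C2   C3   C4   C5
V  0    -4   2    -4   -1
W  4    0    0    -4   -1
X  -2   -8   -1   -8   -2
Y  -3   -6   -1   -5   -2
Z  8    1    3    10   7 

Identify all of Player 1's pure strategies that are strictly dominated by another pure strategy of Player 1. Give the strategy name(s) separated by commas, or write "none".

Z strictly dominates V — C1: 8>0, C2: 1>-4, C3: 3>2, C4: 10>-4, C5: 7>-1.
W: dominated, since Z does at least as well everywhere (C1: 8>4, C2: 1>0, C3: 3>0, C4: 10>-4, C5: 7>-1).
X is strictly dominated by V (C1: 0>-2, C2: -4>-8, C3: 2>-1, C4: -4>-8, C5: -1>-2).
V strictly dominates Y — C1: 0>-3, C2: -4>-6, C3: 2>-1, C4: -4>-5, C5: -1>-2.
Nothing dominates Z: V at C1 (8>0); W at C1 (8>4); X at C1 (8>-2); Y at C1 (8>-3).

V, W, X, Y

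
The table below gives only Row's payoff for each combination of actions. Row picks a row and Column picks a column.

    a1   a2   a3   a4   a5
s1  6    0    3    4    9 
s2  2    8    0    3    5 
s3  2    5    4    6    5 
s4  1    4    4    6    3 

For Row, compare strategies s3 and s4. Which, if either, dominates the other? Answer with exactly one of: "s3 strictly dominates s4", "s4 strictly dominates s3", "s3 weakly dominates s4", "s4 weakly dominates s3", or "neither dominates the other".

s3 weakly dominates s4

s3's payoffs vs s4's, by Column's action — a1: 2>1, a2: 5>4, a3: 4=4, a4: 6=6, a5: 5>3.
s3 is at least as good everywhere and strictly better somewhere (tied only at a3, a4), so s3 weakly but not strictly dominates s4.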